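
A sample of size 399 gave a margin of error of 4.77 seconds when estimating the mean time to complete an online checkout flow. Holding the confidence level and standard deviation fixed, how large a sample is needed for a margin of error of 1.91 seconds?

Margin of error scales as 1/√n, so n₂ = n₁·(E₁/E₂)².
n₂ = 399 × (4.77/1.91)² = 399 × 6.237 = 2488.56
Round up: n₂ = 2489.

2489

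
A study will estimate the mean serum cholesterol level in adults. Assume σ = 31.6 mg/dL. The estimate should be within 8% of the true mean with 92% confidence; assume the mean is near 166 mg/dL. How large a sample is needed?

For a mean, the margin of error is E = z·σ/√n, so n = (zσ/E)².
At 92% confidence, z = 1.751.
E = 8% of 166 = 13.28 mg/dL.
n = (1.751 × 31.6 / 13.28)² = 17.36
Round up: n = 18.

18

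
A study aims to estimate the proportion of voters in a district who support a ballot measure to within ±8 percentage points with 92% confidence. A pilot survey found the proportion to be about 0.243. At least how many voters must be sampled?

For a proportion with margin E = 0.08 at 92% confidence, z = 1.751.
n = p̂(1−p̂)(z/E)² = 0.243 × 0.757 × (1.751/0.08)² = 88.12
Round up: n = 89.

89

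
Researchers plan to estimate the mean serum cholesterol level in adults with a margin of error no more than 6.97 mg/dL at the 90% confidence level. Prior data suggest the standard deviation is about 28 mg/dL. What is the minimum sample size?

44

For a mean, the margin of error is E = z·σ/√n, so n = (zσ/E)².
At 90% confidence, z = 1.645.
n = (1.645 × 28 / 6.97)² = 43.67
Round up: n = 44.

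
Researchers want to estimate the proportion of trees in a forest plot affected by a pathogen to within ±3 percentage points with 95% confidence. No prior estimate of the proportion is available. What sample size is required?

1068

For a proportion with margin E = 0.03 at 95% confidence, z = 1.960.
With no prior estimate, use p = 0.5, which maximizes p(1−p) at 0.25.
n = 0.25 × (z/E)² = 0.25 × (1.960/0.03)² = 1067.11
Round up: n = 1068.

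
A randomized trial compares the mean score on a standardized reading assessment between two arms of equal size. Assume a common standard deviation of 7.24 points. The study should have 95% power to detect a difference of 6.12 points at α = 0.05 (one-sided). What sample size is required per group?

For two equal groups, n per group = 2·((z_α + z_β)·σ/δ)².
z_α = 1.645; z_β = 1.645 (power 95%).
n = 2 × (3.290 × 7.24 / 6.12)² = 2 × 15.15 = 30.30
Round up: n = 31 per group.

31 per group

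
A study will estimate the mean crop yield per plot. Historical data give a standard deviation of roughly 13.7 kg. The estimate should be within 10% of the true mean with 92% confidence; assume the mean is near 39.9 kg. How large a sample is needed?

37

For a mean, the margin of error is E = z·σ/√n, so n = (zσ/E)².
At 92% confidence, z = 1.751.
E = 10% of 39.9 = 3.99 kg.
n = (1.751 × 13.7 / 3.99)² = 36.15
Round up: n = 37.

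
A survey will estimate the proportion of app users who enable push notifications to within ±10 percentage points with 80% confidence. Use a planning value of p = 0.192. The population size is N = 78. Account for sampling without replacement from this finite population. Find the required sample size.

n = 20

For a proportion with margin E = 0.1 at 80% confidence, z = 1.282.
n = p̂(1−p̂)(z/E)² = 0.192 × 0.808 × (1.282/0.1)² = 25.50 — call this n₀.
Finite-population correction with N = 78: n = n₀ / (1 + (n₀−1)/N) = 25.50 / 1.314 = 19.41
Round up: n = 20.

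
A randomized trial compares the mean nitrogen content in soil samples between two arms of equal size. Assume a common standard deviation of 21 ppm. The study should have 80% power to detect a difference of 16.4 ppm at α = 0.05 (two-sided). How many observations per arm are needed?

26 per group

For two equal groups, n per group = 2·((z_{α/2} + z_β)·σ/δ)².
z_{α/2} = 1.960; z_β = 0.842 (power 80%).
n = 2 × (2.802 × 21 / 16.4)² = 2 × 12.87 = 25.74
Round up: n = 26 per group.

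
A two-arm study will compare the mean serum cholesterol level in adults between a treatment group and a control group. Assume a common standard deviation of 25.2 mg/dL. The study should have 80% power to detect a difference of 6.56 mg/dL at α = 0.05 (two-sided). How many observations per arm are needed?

For two equal groups, n per group = 2·((z_{α/2} + z_β)·σ/δ)².
z_{α/2} = 1.960; z_β = 0.842 (power 80%).
n = 2 × (2.802 × 25.2 / 6.56)² = 2 × 115.86 = 231.72
Round up: n = 232 per group.

232 per group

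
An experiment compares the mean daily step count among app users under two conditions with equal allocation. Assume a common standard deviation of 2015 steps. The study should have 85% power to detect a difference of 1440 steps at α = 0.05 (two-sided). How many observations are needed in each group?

For two equal groups, n per group = 2·((z_{α/2} + z_β)·σ/δ)².
z_{α/2} = 1.960; z_β = 1.036 (power 85%).
n = 2 × (2.996 × 2015 / 1440)² = 2 × 17.58 = 35.16
Round up: n = 36 per group.

36 per group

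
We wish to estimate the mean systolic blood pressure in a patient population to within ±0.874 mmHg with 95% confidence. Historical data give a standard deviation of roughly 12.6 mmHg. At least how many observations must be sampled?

For a mean, the margin of error is E = z·σ/√n, so n = (zσ/E)².
At 95% confidence, z = 1.960.
n = (1.960 × 12.6 / 0.874)² = 798.42
Round up: n = 799.

799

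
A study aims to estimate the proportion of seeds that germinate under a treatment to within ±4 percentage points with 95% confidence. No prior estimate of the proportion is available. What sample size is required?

601

For a proportion with margin E = 0.04 at 95% confidence, z = 1.960.
With no prior estimate, use p = 0.5, which maximizes p(1−p) at 0.25.
n = 0.25 × (z/E)² = 0.25 × (1.960/0.04)² = 600.25
Round up: n = 601.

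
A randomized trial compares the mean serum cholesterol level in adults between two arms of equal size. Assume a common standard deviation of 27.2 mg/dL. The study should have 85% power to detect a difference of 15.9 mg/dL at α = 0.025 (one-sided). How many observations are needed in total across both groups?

For two equal groups, n per group = 2·((z_α + z_β)·σ/δ)².
z_α = 1.960; z_β = 1.036 (power 85%).
n = 2 × (2.996 × 27.2 / 15.9)² = 2 × 26.27 = 52.54
Round up: n = 53 per group.
Total across both groups: 2 × 53 = 106.

106 total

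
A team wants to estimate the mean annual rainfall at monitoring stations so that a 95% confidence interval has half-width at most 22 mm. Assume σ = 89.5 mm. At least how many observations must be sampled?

For a mean, the margin of error is E = z·σ/√n, so n = (zσ/E)².
At 95% confidence, z = 1.960.
n = (1.960 × 89.5 / 22)² = 63.58
Round up: n = 64.

64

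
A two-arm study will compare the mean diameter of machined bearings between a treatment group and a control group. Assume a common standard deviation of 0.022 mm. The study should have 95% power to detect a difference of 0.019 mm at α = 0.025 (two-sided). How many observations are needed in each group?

41 per group

For two equal groups, n per group = 2·((z_{α/2} + z_β)·σ/δ)².
z_{α/2} = 2.241; z_β = 1.645 (power 95%).
n = 2 × (3.886 × 0.022 / 0.019)² = 2 × 20.25 = 40.50
Round up: n = 41 per group.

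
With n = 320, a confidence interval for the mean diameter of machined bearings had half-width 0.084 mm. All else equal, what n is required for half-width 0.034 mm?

1954

Margin of error scales as 1/√n, so n₂ = n₁·(E₁/E₂)².
n₂ = 320 × (0.084/0.034)² = 320 × 6.104 = 1953.28
Round up: n₂ = 1954.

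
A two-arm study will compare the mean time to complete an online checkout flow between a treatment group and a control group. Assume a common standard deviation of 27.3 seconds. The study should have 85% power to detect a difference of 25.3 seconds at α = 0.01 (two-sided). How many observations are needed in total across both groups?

For two equal groups, n per group = 2·((z_{α/2} + z_β)·σ/δ)².
z_{α/2} = 2.576; z_β = 1.036 (power 85%).
n = 2 × (3.612 × 27.3 / 25.3)² = 2 × 15.19 = 30.38
Round up: n = 31 per group.
Total across both groups: 2 × 31 = 62.

62 total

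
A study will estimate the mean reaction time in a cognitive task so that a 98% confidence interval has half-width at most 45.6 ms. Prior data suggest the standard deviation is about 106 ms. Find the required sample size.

For a mean, the margin of error is E = z·σ/√n, so n = (zσ/E)².
At 98% confidence, z = 2.326.
n = (2.326 × 106 / 45.6)² = 29.23
Round up: n = 30.

n = 30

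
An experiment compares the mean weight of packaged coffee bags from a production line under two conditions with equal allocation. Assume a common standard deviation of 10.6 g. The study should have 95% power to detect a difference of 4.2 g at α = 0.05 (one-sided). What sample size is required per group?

For two equal groups, n per group = 2·((z_α + z_β)·σ/δ)².
z_α = 1.645; z_β = 1.645 (power 95%).
n = 2 × (3.290 × 10.6 / 4.2)² = 2 × 68.95 = 137.90
Round up: n = 138 per group.

138 per group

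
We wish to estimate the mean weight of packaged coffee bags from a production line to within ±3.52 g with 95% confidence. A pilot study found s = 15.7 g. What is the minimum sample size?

n = 77

For a mean, the margin of error is E = z·σ/√n, so n = (zσ/E)².
At 95% confidence, z = 1.960.
n = (1.960 × 15.7 / 3.52)² = 76.42
Round up: n = 77.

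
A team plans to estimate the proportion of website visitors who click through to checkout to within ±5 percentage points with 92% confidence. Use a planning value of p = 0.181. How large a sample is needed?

For a proportion with margin E = 0.05 at 92% confidence, z = 1.751.
n = p̂(1−p̂)(z/E)² = 0.181 × 0.819 × (1.751/0.05)² = 181.80
Round up: n = 182.

182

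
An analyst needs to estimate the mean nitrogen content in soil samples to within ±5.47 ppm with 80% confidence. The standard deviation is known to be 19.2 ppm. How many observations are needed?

For a mean, the margin of error is E = z·σ/√n, so n = (zσ/E)².
At 80% confidence, z = 1.282.
n = (1.282 × 19.2 / 5.47)² = 20.25
Round up: n = 21.

21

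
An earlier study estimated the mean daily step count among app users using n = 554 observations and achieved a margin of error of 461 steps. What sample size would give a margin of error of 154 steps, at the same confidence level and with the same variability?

Margin of error scales as 1/√n, so n₂ = n₁·(E₁/E₂)².
n₂ = 554 × (461/154)² = 554 × 8.961 = 4964.39
Round up: n₂ = 4965.

4965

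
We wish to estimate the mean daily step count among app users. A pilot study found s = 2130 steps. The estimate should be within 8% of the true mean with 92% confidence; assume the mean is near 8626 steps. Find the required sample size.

For a mean, the margin of error is E = z·σ/√n, so n = (zσ/E)².
At 92% confidence, z = 1.751.
E = 8% of 8626 = 690.1 steps.
n = (1.751 × 2130 / 690.1)² = 29.21
Round up: n = 30.

30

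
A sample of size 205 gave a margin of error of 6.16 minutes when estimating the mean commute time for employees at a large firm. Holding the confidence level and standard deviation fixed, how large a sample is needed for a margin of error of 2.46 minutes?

1286

Margin of error scales as 1/√n, so n₂ = n₁·(E₁/E₂)².
n₂ = 205 × (6.16/2.46)² = 205 × 6.27 = 1285.35
Round up: n₂ = 1286.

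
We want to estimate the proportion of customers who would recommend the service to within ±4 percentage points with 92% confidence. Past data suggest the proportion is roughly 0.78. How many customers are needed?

329

For a proportion with margin E = 0.04 at 92% confidence, z = 1.751.
n = p̂(1−p̂)(z/E)² = 0.78 × 0.22 × (1.751/0.04)² = 328.83
Round up: n = 329.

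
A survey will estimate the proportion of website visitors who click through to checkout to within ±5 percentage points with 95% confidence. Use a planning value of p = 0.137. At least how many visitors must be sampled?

For a proportion with margin E = 0.05 at 95% confidence, z = 1.960.
n = p̂(1−p̂)(z/E)² = 0.137 × 0.863 × (1.960/0.05)² = 181.68
Round up: n = 182.

182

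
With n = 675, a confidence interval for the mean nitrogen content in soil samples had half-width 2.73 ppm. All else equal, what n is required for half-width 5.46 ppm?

Margin of error scales as 1/√n, so n₂ = n₁·(E₁/E₂)².
n₂ = 675 × (2.73/5.46)² = 675 × 0.25 = 168.75
Round up: n₂ = 169.

169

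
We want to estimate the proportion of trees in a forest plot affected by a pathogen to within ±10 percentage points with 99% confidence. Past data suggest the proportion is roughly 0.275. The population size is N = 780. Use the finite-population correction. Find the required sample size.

114

For a proportion with margin E = 0.1 at 99% confidence, z = 2.576.
n = p̂(1−p̂)(z/E)² = 0.275 × 0.725 × (2.576/0.1)² = 132.30 — call this n₀.
Finite-population correction with N = 780: n = n₀ / (1 + (n₀−1)/N) = 132.30 / 1.168 = 113.27
Round up: n = 114.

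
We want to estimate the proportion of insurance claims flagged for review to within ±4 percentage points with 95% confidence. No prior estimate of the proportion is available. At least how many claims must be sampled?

601

For a proportion with margin E = 0.04 at 95% confidence, z = 1.960.
With no prior estimate, use p = 0.5, which maximizes p(1−p) at 0.25.
n = 0.25 × (z/E)² = 0.25 × (1.960/0.04)² = 600.25
Round up: n = 601.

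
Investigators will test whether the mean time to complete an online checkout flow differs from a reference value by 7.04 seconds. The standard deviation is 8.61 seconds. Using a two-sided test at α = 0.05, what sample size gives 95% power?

For a one-sample z-test, n = ((z_{α/2} + z_β)·σ/δ)².
z_{α/2} = 1.960 (two-sided α = 0.05); z_β = 1.645 (power 95% → β = 0.05).
n = (3.605 × 8.61 / 7.04)² = 19.44
Round up: n = 20.

20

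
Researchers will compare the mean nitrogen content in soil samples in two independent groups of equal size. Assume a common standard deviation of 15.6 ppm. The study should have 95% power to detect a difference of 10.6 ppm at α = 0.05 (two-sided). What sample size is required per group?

57 per group

For two equal groups, n per group = 2·((z_{α/2} + z_β)·σ/δ)².
z_{α/2} = 1.960; z_β = 1.645 (power 95%).
n = 2 × (3.605 × 15.6 / 10.6)² = 2 × 28.15 = 56.30
Round up: n = 57 per group.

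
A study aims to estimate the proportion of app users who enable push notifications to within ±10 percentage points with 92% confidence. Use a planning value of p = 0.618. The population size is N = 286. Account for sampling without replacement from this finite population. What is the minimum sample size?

58

For a proportion with margin E = 0.1 at 92% confidence, z = 1.751.
n = p̂(1−p̂)(z/E)² = 0.618 × 0.382 × (1.751/0.1)² = 72.38 — call this n₀.
Finite-population correction with N = 286: n = n₀ / (1 + (n₀−1)/N) = 72.38 / 1.25 = 57.90
Round up: n = 58.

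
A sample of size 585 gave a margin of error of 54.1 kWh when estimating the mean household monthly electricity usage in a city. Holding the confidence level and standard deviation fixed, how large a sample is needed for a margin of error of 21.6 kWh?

n = 3670

Margin of error scales as 1/√n, so n₂ = n₁·(E₁/E₂)².
n₂ = 585 × (54.1/21.6)² = 585 × 6.273 = 3669.70
Round up: n₂ = 3670.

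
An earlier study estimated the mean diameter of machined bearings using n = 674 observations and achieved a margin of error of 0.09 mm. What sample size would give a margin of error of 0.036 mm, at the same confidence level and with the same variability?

4213

Margin of error scales as 1/√n, so n₂ = n₁·(E₁/E₂)².
n₂ = 674 × (0.09/0.036)² = 674 × 6.25 = 4212.50
Round up: n₂ = 4213.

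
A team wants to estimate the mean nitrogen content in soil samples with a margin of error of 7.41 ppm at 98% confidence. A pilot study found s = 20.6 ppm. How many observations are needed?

n = 42

For a mean, the margin of error is E = z·σ/√n, so n = (zσ/E)².
At 98% confidence, z = 2.326.
n = (2.326 × 20.6 / 7.41)² = 41.81
Round up: n = 42.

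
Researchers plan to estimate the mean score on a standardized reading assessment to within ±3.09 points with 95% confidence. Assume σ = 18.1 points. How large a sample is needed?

n = 132

For a mean, the margin of error is E = z·σ/√n, so n = (zσ/E)².
At 95% confidence, z = 1.960.
n = (1.960 × 18.1 / 3.09)² = 131.81
Round up: n = 132.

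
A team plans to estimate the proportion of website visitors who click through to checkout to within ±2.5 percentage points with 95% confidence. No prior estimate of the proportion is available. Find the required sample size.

For a proportion with margin E = 0.025 at 95% confidence, z = 1.960.
With no prior estimate, use p = 0.5, which maximizes p(1−p) at 0.25.
n = 0.25 × (z/E)² = 0.25 × (1.960/0.025)² = 1536.64
Round up: n = 1537.

n = 1537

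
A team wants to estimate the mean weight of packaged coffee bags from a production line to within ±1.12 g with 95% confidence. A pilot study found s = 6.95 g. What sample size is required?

For a mean, the margin of error is E = z·σ/√n, so n = (zσ/E)².
At 95% confidence, z = 1.960.
n = (1.960 × 6.95 / 1.12)² = 147.93
Round up: n = 148.

148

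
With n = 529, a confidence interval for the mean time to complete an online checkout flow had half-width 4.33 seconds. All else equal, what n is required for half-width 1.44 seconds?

4784

Margin of error scales as 1/√n, so n₂ = n₁·(E₁/E₂)².
n₂ = 529 × (4.33/1.44)² = 529 × 9.042 = 4783.22
Round up: n₂ = 4784.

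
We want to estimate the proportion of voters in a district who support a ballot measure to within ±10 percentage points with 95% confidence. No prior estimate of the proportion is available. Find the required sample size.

For a proportion with margin E = 0.1 at 95% confidence, z = 1.960.
With no prior estimate, use p = 0.5, which maximizes p(1−p) at 0.25.
n = 0.25 × (z/E)² = 0.25 × (1.960/0.1)² = 96.04
Round up: n = 97.

n = 97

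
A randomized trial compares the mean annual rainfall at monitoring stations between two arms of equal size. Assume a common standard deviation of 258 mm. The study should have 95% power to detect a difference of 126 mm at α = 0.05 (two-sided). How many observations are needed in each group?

For two equal groups, n per group = 2·((z_{α/2} + z_β)·σ/δ)².
z_{α/2} = 1.960; z_β = 1.645 (power 95%).
n = 2 × (3.605 × 258 / 126)² = 2 × 54.49 = 108.98
Round up: n = 109 per group.

109 per group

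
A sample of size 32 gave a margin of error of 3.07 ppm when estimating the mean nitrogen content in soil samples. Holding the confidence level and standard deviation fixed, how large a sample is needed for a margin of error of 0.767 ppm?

Margin of error scales as 1/√n, so n₂ = n₁·(E₁/E₂)².
n₂ = 32 × (3.07/0.767)² = 32 × 16.02 = 512.64
Round up: n₂ = 513.

513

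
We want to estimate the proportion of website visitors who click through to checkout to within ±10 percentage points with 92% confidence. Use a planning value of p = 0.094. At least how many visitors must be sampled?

n = 27

For a proportion with margin E = 0.1 at 92% confidence, z = 1.751.
n = p̂(1−p̂)(z/E)² = 0.094 × 0.906 × (1.751/0.1)² = 26.11
Round up: n = 27.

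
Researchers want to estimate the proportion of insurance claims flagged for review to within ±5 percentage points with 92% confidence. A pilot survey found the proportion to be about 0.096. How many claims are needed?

For a proportion with margin E = 0.05 at 92% confidence, z = 1.751.
n = p̂(1−p̂)(z/E)² = 0.096 × 0.904 × (1.751/0.05)² = 106.43
Round up: n = 107.

107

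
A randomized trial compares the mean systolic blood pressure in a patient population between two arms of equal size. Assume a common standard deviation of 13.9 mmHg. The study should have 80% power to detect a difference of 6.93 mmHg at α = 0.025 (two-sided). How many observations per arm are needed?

For two equal groups, n per group = 2·((z_{α/2} + z_β)·σ/δ)².
z_{α/2} = 2.241; z_β = 0.842 (power 80%).
n = 2 × (3.083 × 13.9 / 6.93)² = 2 × 38.24 = 76.48
Round up: n = 77 per group.

77 per group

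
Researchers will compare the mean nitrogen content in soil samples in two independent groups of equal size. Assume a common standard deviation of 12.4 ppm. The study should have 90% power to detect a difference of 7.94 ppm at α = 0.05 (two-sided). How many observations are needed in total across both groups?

104 total

For two equal groups, n per group = 2·((z_{α/2} + z_β)·σ/δ)².
z_{α/2} = 1.960; z_β = 1.282 (power 90%).
n = 2 × (3.242 × 12.4 / 7.94)² = 2 × 25.63 = 51.26
Round up: n = 52 per group.
Total across both groups: 2 × 52 = 104.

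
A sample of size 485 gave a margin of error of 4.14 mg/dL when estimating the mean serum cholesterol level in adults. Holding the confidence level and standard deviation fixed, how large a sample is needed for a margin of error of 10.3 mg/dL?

79

Margin of error scales as 1/√n, so n₂ = n₁·(E₁/E₂)².
n₂ = 485 × (4.14/10.3)² = 485 × 0.1616 = 78.38
Round up: n₂ = 79.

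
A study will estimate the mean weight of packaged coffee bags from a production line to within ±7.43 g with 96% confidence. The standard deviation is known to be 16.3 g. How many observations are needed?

n = 21

For a mean, the margin of error is E = z·σ/√n, so n = (zσ/E)².
At 96% confidence, z = 2.054.
n = (2.054 × 16.3 / 7.43)² = 20.30
Round up: n = 21.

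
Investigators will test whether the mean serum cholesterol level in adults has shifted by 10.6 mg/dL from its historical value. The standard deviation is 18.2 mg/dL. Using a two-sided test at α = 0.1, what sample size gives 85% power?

22

For a one-sample z-test, n = ((z_{α/2} + z_β)·σ/δ)².
z_{α/2} = 1.645 (two-sided α = 0.1); z_β = 1.036 (power 85% → β = 0.15).
n = (2.681 × 18.2 / 10.6)² = 21.19
Round up: n = 22.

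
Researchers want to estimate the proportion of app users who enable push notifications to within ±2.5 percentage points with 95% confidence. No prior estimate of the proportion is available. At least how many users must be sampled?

n = 1537

For a proportion with margin E = 0.025 at 95% confidence, z = 1.960.
With no prior estimate, use p = 0.5, which maximizes p(1−p) at 0.25.
n = 0.25 × (z/E)² = 0.25 × (1.960/0.025)² = 1536.64
Round up: n = 1537.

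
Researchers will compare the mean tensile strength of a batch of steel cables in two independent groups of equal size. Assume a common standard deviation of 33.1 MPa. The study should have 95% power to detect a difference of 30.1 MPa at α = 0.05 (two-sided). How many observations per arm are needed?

For two equal groups, n per group = 2·((z_{α/2} + z_β)·σ/δ)².
z_{α/2} = 1.960; z_β = 1.645 (power 95%).
n = 2 × (3.605 × 33.1 / 30.1)² = 2 × 15.72 = 31.44
Round up: n = 32 per group.

32 per group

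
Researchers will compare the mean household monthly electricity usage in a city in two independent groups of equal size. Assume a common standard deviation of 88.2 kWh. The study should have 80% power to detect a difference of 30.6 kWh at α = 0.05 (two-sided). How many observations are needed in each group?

131 per group

For two equal groups, n per group = 2·((z_{α/2} + z_β)·σ/δ)².
z_{α/2} = 1.960; z_β = 0.842 (power 80%).
n = 2 × (2.802 × 88.2 / 30.6)² = 2 × 65.23 = 130.46
Round up: n = 131 per group.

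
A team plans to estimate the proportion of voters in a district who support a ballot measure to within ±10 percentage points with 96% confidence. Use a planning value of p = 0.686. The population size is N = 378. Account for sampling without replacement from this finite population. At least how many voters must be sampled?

For a proportion with margin E = 0.1 at 96% confidence, z = 2.054.
n = p̂(1−p̂)(z/E)² = 0.686 × 0.314 × (2.054/0.1)² = 90.88 — call this n₀.
Finite-population correction with N = 378: n = n₀ / (1 + (n₀−1)/N) = 90.88 / 1.238 = 73.41
Round up: n = 74.

n = 74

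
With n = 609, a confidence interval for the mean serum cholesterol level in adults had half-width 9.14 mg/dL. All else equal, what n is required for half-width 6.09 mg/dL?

Margin of error scales as 1/√n, so n₂ = n₁·(E₁/E₂)².
n₂ = 609 × (9.14/6.09)² = 609 × 2.252 = 1371.47
Round up: n₂ = 1372.

n = 1372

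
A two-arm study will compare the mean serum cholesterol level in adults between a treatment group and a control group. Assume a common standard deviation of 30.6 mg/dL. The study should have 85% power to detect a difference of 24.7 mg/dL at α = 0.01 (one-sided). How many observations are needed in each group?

For two equal groups, n per group = 2·((z_α + z_β)·σ/δ)².
z_α = 2.326; z_β = 1.036 (power 85%).
n = 2 × (3.362 × 30.6 / 24.7)² = 2 × 17.35 = 34.70
Round up: n = 35 per group.

35 per group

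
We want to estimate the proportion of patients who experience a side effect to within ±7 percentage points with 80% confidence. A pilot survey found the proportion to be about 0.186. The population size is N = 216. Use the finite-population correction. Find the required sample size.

42

For a proportion with margin E = 0.07 at 80% confidence, z = 1.282.
n = p̂(1−p̂)(z/E)² = 0.186 × 0.814 × (1.282/0.07)² = 50.78 — call this n₀.
Finite-population correction with N = 216: n = n₀ / (1 + (n₀−1)/N) = 50.78 / 1.23 = 41.28
Round up: n = 42.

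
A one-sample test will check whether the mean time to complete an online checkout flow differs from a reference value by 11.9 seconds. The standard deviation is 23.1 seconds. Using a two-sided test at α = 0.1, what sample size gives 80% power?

n = 24

For a one-sample z-test, n = ((z_{α/2} + z_β)·σ/δ)².
z_{α/2} = 1.645 (two-sided α = 0.1); z_β = 0.842 (power 80% → β = 0.2).
n = (2.487 × 23.1 / 11.9)² = 23.31
Round up: n = 24.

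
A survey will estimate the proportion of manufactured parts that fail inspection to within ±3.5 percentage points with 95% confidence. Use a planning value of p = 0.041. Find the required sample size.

For a proportion with margin E = 0.035 at 95% confidence, z = 1.960.
n = p̂(1−p̂)(z/E)² = 0.041 × 0.959 × (1.960/0.035)² = 123.30
Round up: n = 124.

124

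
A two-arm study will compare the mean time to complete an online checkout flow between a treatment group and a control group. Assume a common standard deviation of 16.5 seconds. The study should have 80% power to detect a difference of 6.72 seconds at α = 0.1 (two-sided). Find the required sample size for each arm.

For two equal groups, n per group = 2·((z_{α/2} + z_β)·σ/δ)².
z_{α/2} = 1.645; z_β = 0.842 (power 80%).
n = 2 × (2.487 × 16.5 / 6.72)² = 2 × 37.29 = 74.58
Round up: n = 75 per group.

75 per group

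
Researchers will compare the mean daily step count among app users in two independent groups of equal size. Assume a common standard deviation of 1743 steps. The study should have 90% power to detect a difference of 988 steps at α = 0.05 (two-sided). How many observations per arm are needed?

For two equal groups, n per group = 2·((z_{α/2} + z_β)·σ/δ)².
z_{α/2} = 1.960; z_β = 1.282 (power 90%).
n = 2 × (3.242 × 1743 / 988)² = 2 × 32.71 = 65.42
Round up: n = 66 per group.

66 per group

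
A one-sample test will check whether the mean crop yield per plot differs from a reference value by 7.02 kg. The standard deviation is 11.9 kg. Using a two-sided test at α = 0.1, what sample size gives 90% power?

For a one-sample z-test, n = ((z_{α/2} + z_β)·σ/δ)².
z_{α/2} = 1.645 (two-sided α = 0.1); z_β = 1.282 (power 90% → β = 0.1).
n = (2.927 × 11.9 / 7.02)² = 24.62
Round up: n = 25.

25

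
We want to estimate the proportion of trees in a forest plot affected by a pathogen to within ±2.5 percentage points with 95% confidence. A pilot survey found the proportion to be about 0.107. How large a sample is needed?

For a proportion with margin E = 0.025 at 95% confidence, z = 1.960.
n = p̂(1−p̂)(z/E)² = 0.107 × 0.893 × (1.960/0.025)² = 587.31
Round up: n = 588.

588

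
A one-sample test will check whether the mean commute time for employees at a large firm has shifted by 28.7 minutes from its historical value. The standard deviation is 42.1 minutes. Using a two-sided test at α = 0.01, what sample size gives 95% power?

For a one-sample z-test, n = ((z_{α/2} + z_β)·σ/δ)².
z_{α/2} = 2.576 (two-sided α = 0.01); z_β = 1.645 (power 95% → β = 0.05).
n = (4.221 × 42.1 / 28.7)² = 38.34
Round up: n = 39.

n = 39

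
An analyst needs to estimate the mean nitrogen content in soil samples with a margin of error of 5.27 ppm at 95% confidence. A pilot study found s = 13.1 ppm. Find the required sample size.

n = 24

For a mean, the margin of error is E = z·σ/√n, so n = (zσ/E)².
At 95% confidence, z = 1.960.
n = (1.960 × 13.1 / 5.27)² = 23.74
Round up: n = 24.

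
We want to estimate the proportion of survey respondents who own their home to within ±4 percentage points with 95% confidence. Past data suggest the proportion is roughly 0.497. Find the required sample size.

601

For a proportion with margin E = 0.04 at 95% confidence, z = 1.960.
n = p̂(1−p̂)(z/E)² = 0.497 × 0.503 × (1.960/0.04)² = 600.23
Round up: n = 601.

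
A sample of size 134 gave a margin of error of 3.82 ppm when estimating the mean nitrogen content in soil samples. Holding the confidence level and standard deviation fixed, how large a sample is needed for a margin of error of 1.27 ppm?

Margin of error scales as 1/√n, so n₂ = n₁·(E₁/E₂)².
n₂ = 134 × (3.82/1.27)² = 134 × 9.047 = 1212.30
Round up: n₂ = 1213.

n = 1213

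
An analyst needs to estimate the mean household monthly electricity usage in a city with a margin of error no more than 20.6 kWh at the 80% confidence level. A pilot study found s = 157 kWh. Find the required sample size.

For a mean, the margin of error is E = z·σ/√n, so n = (zσ/E)².
At 80% confidence, z = 1.282.
n = (1.282 × 157 / 20.6)² = 95.46
Round up: n = 96.

96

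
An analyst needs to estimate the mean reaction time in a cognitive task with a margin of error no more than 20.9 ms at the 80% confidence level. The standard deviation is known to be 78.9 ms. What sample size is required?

24

For a mean, the margin of error is E = z·σ/√n, so n = (zσ/E)².
At 80% confidence, z = 1.282.
n = (1.282 × 78.9 / 20.9)² = 23.42
Round up: n = 24.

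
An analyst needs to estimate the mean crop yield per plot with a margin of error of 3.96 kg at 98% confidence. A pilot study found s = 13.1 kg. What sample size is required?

60

For a mean, the margin of error is E = z·σ/√n, so n = (zσ/E)².
At 98% confidence, z = 2.326.
n = (2.326 × 13.1 / 3.96)² = 59.21
Round up: n = 60.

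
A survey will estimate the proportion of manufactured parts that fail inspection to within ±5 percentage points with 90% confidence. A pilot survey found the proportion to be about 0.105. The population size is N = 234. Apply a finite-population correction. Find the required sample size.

72

For a proportion with margin E = 0.05 at 90% confidence, z = 1.645.
n = p̂(1−p̂)(z/E)² = 0.105 × 0.895 × (1.645/0.05)² = 101.72 — call this n₀.
Finite-population correction with N = 234: n = n₀ / (1 + (n₀−1)/N) = 101.72 / 1.43 = 71.13
Round up: n = 72.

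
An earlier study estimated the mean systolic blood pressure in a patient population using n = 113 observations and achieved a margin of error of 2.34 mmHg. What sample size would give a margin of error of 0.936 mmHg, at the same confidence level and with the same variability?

n = 707

Margin of error scales as 1/√n, so n₂ = n₁·(E₁/E₂)².
n₂ = 113 × (2.34/0.936)² = 113 × 6.25 = 706.25
Round up: n₂ = 707.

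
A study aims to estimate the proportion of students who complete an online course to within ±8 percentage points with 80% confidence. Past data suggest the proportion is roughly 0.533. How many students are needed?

For a proportion with margin E = 0.08 at 80% confidence, z = 1.282.
n = p̂(1−p̂)(z/E)² = 0.533 × 0.467 × (1.282/0.08)² = 63.92
Round up: n = 64.

n = 64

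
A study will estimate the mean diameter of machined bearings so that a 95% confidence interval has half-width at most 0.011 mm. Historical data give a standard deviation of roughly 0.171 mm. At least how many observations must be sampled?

For a mean, the margin of error is E = z·σ/√n, so n = (zσ/E)².
At 95% confidence, z = 1.960.
n = (1.960 × 0.171 / 0.011)² = 928.37
Round up: n = 929.

929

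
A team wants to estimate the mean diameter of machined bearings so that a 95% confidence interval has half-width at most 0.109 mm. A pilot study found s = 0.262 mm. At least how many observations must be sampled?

For a mean, the margin of error is E = z·σ/√n, so n = (zσ/E)².
At 95% confidence, z = 1.960.
n = (1.960 × 0.262 / 0.109)² = 22.20
Round up: n = 23.

n = 23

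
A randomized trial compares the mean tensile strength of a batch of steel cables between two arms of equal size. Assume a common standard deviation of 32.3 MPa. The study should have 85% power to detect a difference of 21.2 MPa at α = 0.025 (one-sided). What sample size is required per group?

For two equal groups, n per group = 2·((z_α + z_β)·σ/δ)².
z_α = 1.960; z_β = 1.036 (power 85%).
n = 2 × (2.996 × 32.3 / 21.2)² = 2 × 20.84 = 41.68
Round up: n = 42 per group.

42 per group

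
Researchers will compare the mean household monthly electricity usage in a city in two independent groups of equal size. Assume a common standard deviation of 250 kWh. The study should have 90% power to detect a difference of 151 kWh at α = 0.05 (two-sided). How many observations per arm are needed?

58 per group

For two equal groups, n per group = 2·((z_{α/2} + z_β)·σ/δ)².
z_{α/2} = 1.960; z_β = 1.282 (power 90%).
n = 2 × (3.242 × 250 / 151)² = 2 × 28.81 = 57.62
Round up: n = 58 per group.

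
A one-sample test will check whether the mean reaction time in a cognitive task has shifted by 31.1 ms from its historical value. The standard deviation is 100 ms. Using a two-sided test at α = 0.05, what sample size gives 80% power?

For a one-sample z-test, n = ((z_{α/2} + z_β)·σ/δ)².
z_{α/2} = 1.960 (two-sided α = 0.05); z_β = 0.842 (power 80% → β = 0.2).
n = (2.802 × 100 / 31.1)² = 81.17
Round up: n = 82.

n = 82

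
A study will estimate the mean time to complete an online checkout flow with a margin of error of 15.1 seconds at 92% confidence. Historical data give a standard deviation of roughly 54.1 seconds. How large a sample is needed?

40

For a mean, the margin of error is E = z·σ/√n, so n = (zσ/E)².
At 92% confidence, z = 1.751.
n = (1.751 × 54.1 / 15.1)² = 39.36
Round up: n = 40.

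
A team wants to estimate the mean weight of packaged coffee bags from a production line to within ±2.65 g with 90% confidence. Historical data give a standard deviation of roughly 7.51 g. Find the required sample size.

For a mean, the margin of error is E = z·σ/√n, so n = (zσ/E)².
At 90% confidence, z = 1.645.
n = (1.645 × 7.51 / 2.65)² = 21.73
Round up: n = 22.

22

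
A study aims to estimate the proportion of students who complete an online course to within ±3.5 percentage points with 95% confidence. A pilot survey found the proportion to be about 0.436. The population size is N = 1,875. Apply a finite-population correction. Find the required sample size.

n = 547

For a proportion with margin E = 0.035 at 95% confidence, z = 1.960.
n = p̂(1−p̂)(z/E)² = 0.436 × 0.564 × (1.960/0.035)² = 771.15 — call this n₀.
Finite-population correction with N = 1,875: n = n₀ / (1 + (n₀−1)/N) = 771.15 / 1.411 = 546.53
Round up: n = 547.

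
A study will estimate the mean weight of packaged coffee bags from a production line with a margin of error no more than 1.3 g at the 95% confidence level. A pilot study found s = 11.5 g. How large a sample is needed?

For a mean, the margin of error is E = z·σ/√n, so n = (zσ/E)².
At 95% confidence, z = 1.960.
n = (1.960 × 11.5 / 1.3)² = 300.62
Round up: n = 301.

n = 301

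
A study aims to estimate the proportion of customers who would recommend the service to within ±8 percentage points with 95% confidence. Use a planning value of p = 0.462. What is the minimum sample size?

For a proportion with margin E = 0.08 at 95% confidence, z = 1.960.
n = p̂(1−p̂)(z/E)² = 0.462 × 0.538 × (1.960/0.08)² = 149.20
Round up: n = 150.

150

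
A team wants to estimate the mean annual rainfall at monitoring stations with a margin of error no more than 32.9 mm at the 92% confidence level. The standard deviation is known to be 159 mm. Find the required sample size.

n = 72

For a mean, the margin of error is E = z·σ/√n, so n = (zσ/E)².
At 92% confidence, z = 1.751.
n = (1.751 × 159 / 32.9)² = 71.61
Round up: n = 72.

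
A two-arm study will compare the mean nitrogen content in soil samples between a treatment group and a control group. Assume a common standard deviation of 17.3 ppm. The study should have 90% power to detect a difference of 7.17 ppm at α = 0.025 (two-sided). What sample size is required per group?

145 per group

For two equal groups, n per group = 2·((z_{α/2} + z_β)·σ/δ)².
z_{α/2} = 2.241; z_β = 1.282 (power 90%).
n = 2 × (3.523 × 17.3 / 7.17)² = 2 × 72.26 = 144.52
Round up: n = 145 per group.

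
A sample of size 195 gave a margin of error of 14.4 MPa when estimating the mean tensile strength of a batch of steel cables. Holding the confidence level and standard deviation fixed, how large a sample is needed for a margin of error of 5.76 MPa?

Margin of error scales as 1/√n, so n₂ = n₁·(E₁/E₂)².
n₂ = 195 × (14.4/5.76)² = 195 × 6.25 = 1218.75
Round up: n₂ = 1219.

1219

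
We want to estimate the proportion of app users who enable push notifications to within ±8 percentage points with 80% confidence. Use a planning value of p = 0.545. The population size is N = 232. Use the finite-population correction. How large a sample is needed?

51

For a proportion with margin E = 0.08 at 80% confidence, z = 1.282.
n = p̂(1−p̂)(z/E)² = 0.545 × 0.455 × (1.282/0.08)² = 63.68 — call this n₀.
Finite-population correction with N = 232: n = n₀ / (1 + (n₀−1)/N) = 63.68 / 1.27 = 50.14
Round up: n = 51.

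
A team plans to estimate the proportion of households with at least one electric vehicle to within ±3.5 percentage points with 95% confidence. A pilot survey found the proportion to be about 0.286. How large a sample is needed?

641

For a proportion with margin E = 0.035 at 95% confidence, z = 1.960.
n = p̂(1−p̂)(z/E)² = 0.286 × 0.714 × (1.960/0.035)² = 640.38
Round up: n = 641.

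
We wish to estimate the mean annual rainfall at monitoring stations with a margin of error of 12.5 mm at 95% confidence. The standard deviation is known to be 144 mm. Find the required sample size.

510

For a mean, the margin of error is E = z·σ/√n, so n = (zσ/E)².
At 95% confidence, z = 1.960.
n = (1.960 × 144 / 12.5)² = 509.82
Round up: n = 510.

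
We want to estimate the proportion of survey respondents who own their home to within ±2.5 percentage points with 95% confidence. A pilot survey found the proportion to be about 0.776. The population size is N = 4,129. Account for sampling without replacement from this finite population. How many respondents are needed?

For a proportion with margin E = 0.025 at 95% confidence, z = 1.960.
n = p̂(1−p̂)(z/E)² = 0.776 × 0.224 × (1.960/0.025)² = 1068.42 — call this n₀.
Finite-population correction with N = 4,129: n = n₀ / (1 + (n₀−1)/N) = 1068.42 / 1.259 = 848.63
Round up: n = 849.

849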